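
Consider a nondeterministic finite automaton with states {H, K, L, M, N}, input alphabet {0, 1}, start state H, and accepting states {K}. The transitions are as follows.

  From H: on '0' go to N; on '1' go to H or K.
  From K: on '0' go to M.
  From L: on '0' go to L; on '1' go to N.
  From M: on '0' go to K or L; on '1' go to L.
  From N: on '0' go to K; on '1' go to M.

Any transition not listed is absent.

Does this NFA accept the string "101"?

No

Start in {H}.
Read '1': H→{H, K}; now {H, K}.
Read '0': H→{N}, K→{M}; now {M, N}.
Read '1': M→{L}, N→{M}; now {L, M}.
The final set {L, M} contains no accepting state.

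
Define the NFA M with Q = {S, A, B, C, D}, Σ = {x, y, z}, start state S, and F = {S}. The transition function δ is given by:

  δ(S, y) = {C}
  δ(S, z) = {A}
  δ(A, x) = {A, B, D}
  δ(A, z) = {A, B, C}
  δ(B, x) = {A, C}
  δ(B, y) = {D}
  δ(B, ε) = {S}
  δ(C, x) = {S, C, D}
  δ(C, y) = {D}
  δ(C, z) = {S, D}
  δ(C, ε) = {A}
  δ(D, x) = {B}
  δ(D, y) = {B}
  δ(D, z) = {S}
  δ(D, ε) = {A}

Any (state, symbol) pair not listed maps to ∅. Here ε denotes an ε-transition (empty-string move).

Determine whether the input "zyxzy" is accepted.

No

Start in {S}.
Read 'z': {S} → {A}.
Read 'y': {A} → ∅.
The set is empty and remains empty for the remaining 3 symbols.
The final set ∅ contains no accepting state.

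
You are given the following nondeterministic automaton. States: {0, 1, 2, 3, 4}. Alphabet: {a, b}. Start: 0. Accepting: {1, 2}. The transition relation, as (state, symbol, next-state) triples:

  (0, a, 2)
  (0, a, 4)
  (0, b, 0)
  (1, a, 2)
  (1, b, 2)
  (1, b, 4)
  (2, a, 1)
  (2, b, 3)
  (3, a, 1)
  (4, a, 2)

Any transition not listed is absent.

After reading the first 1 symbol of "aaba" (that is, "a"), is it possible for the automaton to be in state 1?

Start in {0}.
Read 'a': 0→{2, 4}; now {2, 4}.
State 1 is not in {2, 4}.

No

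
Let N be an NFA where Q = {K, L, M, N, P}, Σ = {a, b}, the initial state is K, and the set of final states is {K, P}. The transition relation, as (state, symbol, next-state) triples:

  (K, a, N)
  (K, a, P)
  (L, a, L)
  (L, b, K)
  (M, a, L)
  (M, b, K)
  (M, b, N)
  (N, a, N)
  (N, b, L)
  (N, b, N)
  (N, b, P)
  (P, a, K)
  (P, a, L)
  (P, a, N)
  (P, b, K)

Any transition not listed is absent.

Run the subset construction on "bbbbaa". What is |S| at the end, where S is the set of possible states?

Start in {K}.
Read 'b': {K} → ∅.
The set is empty and remains empty for the remaining 5 symbols.
That set has 0 states.

0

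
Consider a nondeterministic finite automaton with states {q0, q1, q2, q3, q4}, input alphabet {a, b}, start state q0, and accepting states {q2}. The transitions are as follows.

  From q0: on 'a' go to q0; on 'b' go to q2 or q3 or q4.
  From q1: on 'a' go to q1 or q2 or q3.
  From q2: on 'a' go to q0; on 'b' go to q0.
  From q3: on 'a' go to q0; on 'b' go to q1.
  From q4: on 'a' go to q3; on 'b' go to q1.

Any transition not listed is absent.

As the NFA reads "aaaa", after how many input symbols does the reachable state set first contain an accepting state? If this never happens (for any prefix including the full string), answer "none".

none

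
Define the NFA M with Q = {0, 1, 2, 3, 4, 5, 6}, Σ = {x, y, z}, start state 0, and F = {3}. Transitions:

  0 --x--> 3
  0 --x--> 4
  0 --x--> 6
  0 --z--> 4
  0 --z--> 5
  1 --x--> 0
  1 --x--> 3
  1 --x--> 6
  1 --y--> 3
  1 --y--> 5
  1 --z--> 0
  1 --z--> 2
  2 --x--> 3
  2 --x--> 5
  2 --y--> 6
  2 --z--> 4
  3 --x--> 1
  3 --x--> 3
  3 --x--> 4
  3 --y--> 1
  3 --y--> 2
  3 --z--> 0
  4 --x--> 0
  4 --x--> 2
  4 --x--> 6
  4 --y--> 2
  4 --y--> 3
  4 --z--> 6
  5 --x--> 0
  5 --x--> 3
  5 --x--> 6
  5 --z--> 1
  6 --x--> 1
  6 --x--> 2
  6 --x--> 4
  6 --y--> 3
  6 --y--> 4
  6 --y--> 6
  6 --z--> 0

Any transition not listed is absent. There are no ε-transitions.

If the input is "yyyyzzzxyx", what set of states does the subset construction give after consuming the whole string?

∅

Start in {0}.
Read 'y': 0→∅; now ∅.
The set is empty and remains empty for the remaining 9 symbols.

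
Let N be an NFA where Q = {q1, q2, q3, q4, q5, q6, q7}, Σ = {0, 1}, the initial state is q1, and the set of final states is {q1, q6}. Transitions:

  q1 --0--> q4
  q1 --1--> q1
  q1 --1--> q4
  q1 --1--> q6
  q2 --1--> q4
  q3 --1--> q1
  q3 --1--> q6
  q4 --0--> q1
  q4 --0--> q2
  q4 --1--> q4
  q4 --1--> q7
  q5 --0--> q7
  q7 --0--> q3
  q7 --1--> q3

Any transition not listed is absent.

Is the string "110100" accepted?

Yes

Start in {q1}.
Read '1': {q1} → {q1, q4, q6}.
Read '1': {q1, q4, q6} → {q1, q4, q6, q7}.
Read '0': {q1, q4, q6, q7} → {q1, q2, q3, q4}.
Read '1': {q1, q2, q3, q4} → {q1, q4, q6, q7}.
Read '0': {q1, q4, q6, q7} → {q1, q2, q3, q4}.
Read '0': {q1, q2, q3, q4} → {q1, q2, q4}.
The final set {q1, q2, q4} contains the accepting state q1.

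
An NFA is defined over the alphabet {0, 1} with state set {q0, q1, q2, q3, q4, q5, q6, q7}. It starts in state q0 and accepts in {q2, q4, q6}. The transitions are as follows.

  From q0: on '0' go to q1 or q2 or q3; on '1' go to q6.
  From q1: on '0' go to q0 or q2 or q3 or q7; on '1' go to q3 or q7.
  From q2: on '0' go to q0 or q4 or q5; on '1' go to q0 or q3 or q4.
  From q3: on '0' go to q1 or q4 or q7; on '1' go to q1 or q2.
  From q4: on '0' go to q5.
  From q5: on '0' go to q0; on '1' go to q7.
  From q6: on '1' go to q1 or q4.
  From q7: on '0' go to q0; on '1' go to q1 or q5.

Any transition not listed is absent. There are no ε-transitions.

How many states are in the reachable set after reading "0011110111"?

Start in {q0}.
Read '0': {q0} → {q1, q2, q3}.
Read '0': {q1, q2, q3} → {q0, q1, q2, q3, q4, q5, q7}.
Read '1': {q0, q1, q2, q3, q4, q5, q7} → {q0, q1, q2, q3, q4, q5, q6, q7}.
Read '1': {q0, q1, q2, q3, q4, q5, q6, q7} → {q0, q1, q2, q3, q4, q5, q6, q7}.
Read '1': {q0, q1, q2, q3, q4, q5, q6, q7} → {q0, q1, q2, q3, q4, q5, q6, q7}.
Read '1': {q0, q1, q2, q3, q4, q5, q6, q7} → {q0, q1, q2, q3, q4, q5, q6, q7}.
Read '0': {q0, q1, q2, q3, q4, q5, q6, q7} → {q0, q1, q2, q3, q4, q5, q7}.
Read '1': {q0, q1, q2, q3, q4, q5, q7} → {q0, q1, q2, q3, q4, q5, q6, q7}.
Read '1': {q0, q1, q2, q3, q4, q5, q6, q7} → {q0, q1, q2, q3, q4, q5, q6, q7}.
Read '1': {q0, q1, q2, q3, q4, q5, q6, q7} → {q0, q1, q2, q3, q4, q5, q6, q7}.
That set has 8 states.

8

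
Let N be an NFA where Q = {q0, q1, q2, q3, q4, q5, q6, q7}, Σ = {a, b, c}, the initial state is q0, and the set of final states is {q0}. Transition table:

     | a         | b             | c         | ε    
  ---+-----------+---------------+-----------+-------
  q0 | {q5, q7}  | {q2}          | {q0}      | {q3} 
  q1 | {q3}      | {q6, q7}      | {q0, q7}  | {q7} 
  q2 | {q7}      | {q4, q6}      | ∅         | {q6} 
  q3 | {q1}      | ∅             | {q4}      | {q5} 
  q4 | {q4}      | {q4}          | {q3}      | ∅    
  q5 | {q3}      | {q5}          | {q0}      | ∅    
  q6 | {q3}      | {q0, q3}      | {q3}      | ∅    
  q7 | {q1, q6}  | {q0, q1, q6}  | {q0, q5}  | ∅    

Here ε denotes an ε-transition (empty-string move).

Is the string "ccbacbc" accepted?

Start: ε-closure({q0}) = {q0, q3, q5}.
Read 'c': q0→{q0}, q3→{q4}, q5→{q0}; union {q0, q4}; ε-closure = {q0, q3, q4, q5}.
Read 'c': q0→{q0}, q3→{q4}, q4→{q3}, q5→{q0}; union {q0, q3, q4}; ε-closure = {q0, q3, q4, q5}.
Read 'b': q0→{q2}, q3→∅, q4→{q4}, q5→{q5}; union {q2, q4, q5}; ε-closure = {q2, q4, q5, q6}.
Read 'a': q2→{q7}, q4→{q4}, q5→{q3}, q6→{q3}; union {q3, q4, q7}; ε-closure = {q3, q4, q5, q7}.
Read 'c': q3→{q4}, q4→{q3}, q5→{q0}, q7→{q0, q5}; now {q0, q3, q4, q5}.
Read 'b': q0→{q2}, q3→∅, q4→{q4}, q5→{q5}; union {q2, q4, q5}; ε-closure = {q2, q4, q5, q6}.
Read 'c': q2→∅, q4→{q3}, q5→{q0}, q6→{q3}; union {q0, q3}; ε-closure = {q0, q3, q5}.
The final set {q0, q3, q5} contains the accepting state q0.

Yes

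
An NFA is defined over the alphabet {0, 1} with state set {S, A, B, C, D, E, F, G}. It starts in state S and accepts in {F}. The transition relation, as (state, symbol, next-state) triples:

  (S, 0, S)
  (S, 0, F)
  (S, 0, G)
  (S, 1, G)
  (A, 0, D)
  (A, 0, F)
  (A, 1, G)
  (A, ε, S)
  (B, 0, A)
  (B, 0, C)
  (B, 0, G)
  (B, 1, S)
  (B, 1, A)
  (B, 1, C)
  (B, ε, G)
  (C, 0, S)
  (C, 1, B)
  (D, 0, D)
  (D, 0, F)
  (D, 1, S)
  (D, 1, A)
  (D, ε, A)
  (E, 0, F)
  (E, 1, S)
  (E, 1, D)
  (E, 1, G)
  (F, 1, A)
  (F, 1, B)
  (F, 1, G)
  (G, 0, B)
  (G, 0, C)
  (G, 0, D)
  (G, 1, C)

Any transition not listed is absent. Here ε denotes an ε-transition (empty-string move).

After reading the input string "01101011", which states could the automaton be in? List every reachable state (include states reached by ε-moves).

{S, A, B, C, G}

Start in {S}.
Read '0': S→{S, F, G}; now {S, F, G}.
Read '1': S→{G}, F→{A, B, G}, G→{C}; union {A, B, C, G}; ε-closure = {S, A, B, C, G}.
Read '1': S→{G}, A→{G}, B→{S, A, C}, C→{B}, G→{C}; now {S, A, B, C, G}.
Read '0': S→{S, F, G}, A→{D, F}, B→{A, C, G}, C→{S}, G→{B, C, D}; now {S, A, B, C, D, F, G}.
Read '1': S→{G}, A→{G}, B→{S, A, C}, C→{B}, D→{S, A}, F→{A, B, G}, G→{C}; now {S, A, B, C, G}.
Read '0': S→{S, F, G}, A→{D, F}, B→{A, C, G}, C→{S}, G→{B, C, D}; now {S, A, B, C, D, F, G}.
Read '1': S→{G}, A→{G}, B→{S, A, C}, C→{B}, D→{S, A}, F→{A, B, G}, G→{C}; now {S, A, B, C, G}.
Read '1': S→{G}, A→{G}, B→{S, A, C}, C→{B}, G→{C}; now {S, A, B, C, G}.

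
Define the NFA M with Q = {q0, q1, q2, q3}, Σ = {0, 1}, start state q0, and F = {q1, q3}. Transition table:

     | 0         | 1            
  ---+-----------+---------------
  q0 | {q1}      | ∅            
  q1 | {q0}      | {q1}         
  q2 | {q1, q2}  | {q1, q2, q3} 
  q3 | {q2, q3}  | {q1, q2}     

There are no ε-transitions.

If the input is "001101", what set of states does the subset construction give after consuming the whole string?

Start in {q0}.
Read '0': q0→{q1}; now {q1}.
Read '0': q1→{q0}; now {q0}.
Read '1': q0→∅; now ∅.
The set is empty and remains empty for the remaining 3 symbols.

∅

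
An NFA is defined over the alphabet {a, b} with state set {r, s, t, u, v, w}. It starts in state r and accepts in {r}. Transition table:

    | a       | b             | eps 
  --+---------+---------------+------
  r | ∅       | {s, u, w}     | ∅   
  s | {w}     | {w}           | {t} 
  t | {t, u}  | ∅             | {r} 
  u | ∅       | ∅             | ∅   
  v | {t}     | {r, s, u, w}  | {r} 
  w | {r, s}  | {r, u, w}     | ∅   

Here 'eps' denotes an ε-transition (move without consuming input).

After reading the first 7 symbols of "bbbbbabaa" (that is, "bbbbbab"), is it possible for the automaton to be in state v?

No

Start in {r}.
Read 'b': r→{s, u, w}; union {s, u, w}; ε-closure = {r, s, t, u, w}.
Read 'b': r→{s, u, w}, s→{w}, t→∅, u→∅, w→{r, u, w}; union {r, s, u, w}; ε-closure = {r, s, t, u, w}.
Read 'b': r→{s, u, w}, s→{w}, t→∅, u→∅, w→{r, u, w}; union {r, s, u, w}; ε-closure = {r, s, t, u, w}.
Read 'b': r→{s, u, w}, s→{w}, t→∅, u→∅, w→{r, u, w}; union {r, s, u, w}; ε-closure = {r, s, t, u, w}.
Read 'b': r→{s, u, w}, s→{w}, t→∅, u→∅, w→{r, u, w}; union {r, s, u, w}; ε-closure = {r, s, t, u, w}.
Read 'a': r→∅, s→{w}, t→{t, u}, u→∅, w→{r, s}; now {r, s, t, u, w}.
Read 'b': r→{s, u, w}, s→{w}, t→∅, u→∅, w→{r, u, w}; union {r, s, u, w}; ε-closure = {r, s, t, u, w}.
State v is not in {r, s, t, u, w}.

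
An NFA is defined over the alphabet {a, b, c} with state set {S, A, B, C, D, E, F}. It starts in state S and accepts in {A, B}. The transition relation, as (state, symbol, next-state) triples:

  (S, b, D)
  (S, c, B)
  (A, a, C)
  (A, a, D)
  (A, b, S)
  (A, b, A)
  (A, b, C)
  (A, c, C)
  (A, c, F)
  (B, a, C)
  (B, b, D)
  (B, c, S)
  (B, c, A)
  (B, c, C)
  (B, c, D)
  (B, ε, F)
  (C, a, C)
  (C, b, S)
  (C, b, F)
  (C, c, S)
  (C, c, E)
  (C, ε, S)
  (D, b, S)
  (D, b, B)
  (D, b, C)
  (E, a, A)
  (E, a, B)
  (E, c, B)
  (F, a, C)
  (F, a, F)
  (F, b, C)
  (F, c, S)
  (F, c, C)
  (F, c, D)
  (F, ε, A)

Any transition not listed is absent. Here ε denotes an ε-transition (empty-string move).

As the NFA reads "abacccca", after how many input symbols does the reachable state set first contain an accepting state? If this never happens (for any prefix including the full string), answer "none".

Start in {S}.
Read 'a': S→∅; now ∅.
The set is empty and remains empty for the remaining 7 symbols.
No reachable set along the way intersects F.

none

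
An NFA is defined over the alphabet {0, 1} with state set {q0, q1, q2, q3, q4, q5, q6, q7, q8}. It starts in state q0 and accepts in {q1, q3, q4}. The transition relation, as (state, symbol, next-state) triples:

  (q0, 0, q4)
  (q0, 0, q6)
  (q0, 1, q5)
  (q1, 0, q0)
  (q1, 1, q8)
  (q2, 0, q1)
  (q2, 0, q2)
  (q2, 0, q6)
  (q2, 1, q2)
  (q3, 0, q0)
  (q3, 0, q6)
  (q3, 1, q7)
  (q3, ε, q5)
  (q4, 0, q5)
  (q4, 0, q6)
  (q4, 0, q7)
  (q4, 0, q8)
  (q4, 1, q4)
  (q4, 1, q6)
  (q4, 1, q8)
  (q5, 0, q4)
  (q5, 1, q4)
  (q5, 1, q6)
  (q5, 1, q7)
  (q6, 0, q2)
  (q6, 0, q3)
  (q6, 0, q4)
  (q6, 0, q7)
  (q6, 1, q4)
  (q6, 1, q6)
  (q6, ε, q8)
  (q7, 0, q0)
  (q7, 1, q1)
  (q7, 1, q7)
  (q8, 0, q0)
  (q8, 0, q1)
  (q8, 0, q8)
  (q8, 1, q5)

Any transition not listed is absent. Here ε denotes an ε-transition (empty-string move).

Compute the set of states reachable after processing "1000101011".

{q1, q2, q4, q5, q6, q7, q8}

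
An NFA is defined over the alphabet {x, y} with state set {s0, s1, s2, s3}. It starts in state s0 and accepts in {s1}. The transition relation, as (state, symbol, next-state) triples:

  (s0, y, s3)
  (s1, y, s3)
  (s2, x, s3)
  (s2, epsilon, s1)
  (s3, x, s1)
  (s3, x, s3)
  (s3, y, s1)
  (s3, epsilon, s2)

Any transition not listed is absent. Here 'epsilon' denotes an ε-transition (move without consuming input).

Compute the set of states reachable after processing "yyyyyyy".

{s1, s2, s3}

Start in {s0}.
Read 'y': {s0} → {s1, s2, s3}.
Read 'y': {s1, s2, s3} → {s1, s2, s3}.
Read 'y': {s1, s2, s3} → {s1, s2, s3}.
Read 'y': {s1, s2, s3} → {s1, s2, s3}.
Read 'y': {s1, s2, s3} → {s1, s2, s3}.
Read 'y': {s1, s2, s3} → {s1, s2, s3}.
Read 'y': {s1, s2, s3} → {s1, s2, s3}.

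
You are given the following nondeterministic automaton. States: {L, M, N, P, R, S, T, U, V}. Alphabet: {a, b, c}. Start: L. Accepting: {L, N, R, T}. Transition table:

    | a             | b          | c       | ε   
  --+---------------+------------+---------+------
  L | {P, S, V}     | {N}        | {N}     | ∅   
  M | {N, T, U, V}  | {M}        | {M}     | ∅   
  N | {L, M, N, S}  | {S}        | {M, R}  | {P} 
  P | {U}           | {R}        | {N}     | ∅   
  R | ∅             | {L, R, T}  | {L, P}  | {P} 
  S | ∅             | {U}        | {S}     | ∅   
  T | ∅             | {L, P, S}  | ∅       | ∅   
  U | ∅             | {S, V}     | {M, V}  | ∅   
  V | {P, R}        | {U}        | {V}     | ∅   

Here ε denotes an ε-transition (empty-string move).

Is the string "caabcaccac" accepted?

Start in {L}.
Read 'c': L→{N}; union {N}; ε-closure = {N, P}.
Read 'a': N→{L, M, N, S}, P→{U}; union {L, M, N, S, U}; ε-closure = {L, M, N, P, S, U}.
Read 'a': L→{P, S, V}, M→{N, T, U, V}, N→{L, M, N, S}, P→{U}, S→∅, U→∅; now {L, M, N, P, S, T, U, V}.
Read 'b': L→{N}, M→{M}, N→{S}, P→{R}, S→{U}, T→{L, P, S}, U→{S, V}, V→{U}; now {L, M, N, P, R, S, U, V}.
Read 'c': L→{N}, M→{M}, N→{M, R}, P→{N}, R→{L, P}, S→{S}, U→{M, V}, V→{V}; now {L, M, N, P, R, S, V}.
Read 'a': L→{P, S, V}, M→{N, T, U, V}, N→{L, M, N, S}, P→{U}, R→∅, S→∅, V→{P, R}; now {L, M, N, P, R, S, T, U, V}.
Read 'c': L→{N}, M→{M}, N→{M, R}, P→{N}, R→{L, P}, S→{S}, T→∅, U→{M, V}, V→{V}; now {L, M, N, P, R, S, V}.
Read 'c': L→{N}, M→{M}, N→{M, R}, P→{N}, R→{L, P}, S→{S}, V→{V}; now {L, M, N, P, R, S, V}.
Read 'a': L→{P, S, V}, M→{N, T, U, V}, N→{L, M, N, S}, P→{U}, R→∅, S→∅, V→{P, R}; now {L, M, N, P, R, S, T, U, V}.
Read 'c': L→{N}, M→{M}, N→{M, R}, P→{N}, R→{L, P}, S→{S}, T→∅, U→{M, V}, V→{V}; now {L, M, N, P, R, S, V}.
The final set {L, M, N, P, R, S, V} contains the accepting states L, N, R.

Yes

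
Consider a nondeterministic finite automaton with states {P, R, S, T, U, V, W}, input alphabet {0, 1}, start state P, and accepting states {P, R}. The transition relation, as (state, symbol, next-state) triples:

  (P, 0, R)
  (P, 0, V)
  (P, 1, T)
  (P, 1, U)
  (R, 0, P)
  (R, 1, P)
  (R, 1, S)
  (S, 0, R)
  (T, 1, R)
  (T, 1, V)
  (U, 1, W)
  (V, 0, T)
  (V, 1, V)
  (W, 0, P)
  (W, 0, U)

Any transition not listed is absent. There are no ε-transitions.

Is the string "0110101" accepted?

Yes

Start in {P}.
Read '0': P→{R, V}; now {R, V}.
Read '1': R→{P, S}, V→{V}; now {P, S, V}.
Read '1': P→{T, U}, S→∅, V→{V}; now {T, U, V}.
Read '0': T→∅, U→∅, V→{T}; now {T}.
Read '1': T→{R, V}; now {R, V}.
Read '0': R→{P}, V→{T}; now {P, T}.
Read '1': P→{T, U}, T→{R, V}; now {R, T, U, V}.
The final set {R, T, U, V} contains the accepting state R.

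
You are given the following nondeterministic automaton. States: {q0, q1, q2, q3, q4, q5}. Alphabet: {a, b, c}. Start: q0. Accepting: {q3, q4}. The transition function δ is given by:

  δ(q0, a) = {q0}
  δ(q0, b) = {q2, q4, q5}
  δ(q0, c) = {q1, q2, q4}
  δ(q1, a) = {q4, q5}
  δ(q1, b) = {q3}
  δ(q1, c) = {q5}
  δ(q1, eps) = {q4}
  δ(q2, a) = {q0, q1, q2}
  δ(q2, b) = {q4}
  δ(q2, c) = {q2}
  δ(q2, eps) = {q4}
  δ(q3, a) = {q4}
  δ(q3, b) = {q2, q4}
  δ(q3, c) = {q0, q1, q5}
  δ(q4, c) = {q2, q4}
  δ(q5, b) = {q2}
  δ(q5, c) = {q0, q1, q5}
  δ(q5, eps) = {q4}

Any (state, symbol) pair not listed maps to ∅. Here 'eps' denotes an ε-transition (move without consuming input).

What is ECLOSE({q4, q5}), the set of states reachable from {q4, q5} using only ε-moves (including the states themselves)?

{q4, q5}

Begin with {q4, q5}.
No ε-moves leave this set, so the closure equals the set itself.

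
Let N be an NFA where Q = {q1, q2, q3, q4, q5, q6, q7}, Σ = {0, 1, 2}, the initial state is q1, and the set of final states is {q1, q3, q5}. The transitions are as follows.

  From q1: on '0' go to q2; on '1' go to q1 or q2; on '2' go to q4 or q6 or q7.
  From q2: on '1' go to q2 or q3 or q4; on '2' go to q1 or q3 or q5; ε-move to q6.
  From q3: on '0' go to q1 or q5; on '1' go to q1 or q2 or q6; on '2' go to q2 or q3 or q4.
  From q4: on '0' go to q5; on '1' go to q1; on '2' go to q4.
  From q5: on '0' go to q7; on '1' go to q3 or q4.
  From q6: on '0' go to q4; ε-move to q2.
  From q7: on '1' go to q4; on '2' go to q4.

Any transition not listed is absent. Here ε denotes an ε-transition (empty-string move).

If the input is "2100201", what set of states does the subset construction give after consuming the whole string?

Start in {q1}.
Read '2': q1→{q4, q6, q7}; union {q4, q6, q7}; ε-closure = {q2, q4, q6, q7}.
Read '1': q2→{q2, q3, q4}, q4→{q1}, q6→∅, q7→{q4}; union {q1, q2, q3, q4}; ε-closure = {q1, q2, q3, q4, q6}.
Read '0': q1→{q2}, q2→∅, q3→{q1, q5}, q4→{q5}, q6→{q4}; union {q1, q2, q4, q5}; ε-closure = {q1, q2, q4, q5, q6}.
Read '0': q1→{q2}, q2→∅, q4→{q5}, q5→{q7}, q6→{q4}; union {q2, q4, q5, q7}; ε-closure = {q2, q4, q5, q6, q7}.
Read '2': q2→{q1, q3, q5}, q4→{q4}, q5→∅, q6→∅, q7→{q4}; now {q1, q3, q4, q5}.
Read '0': q1→{q2}, q3→{q1, q5}, q4→{q5}, q5→{q7}; union {q1, q2, q5, q7}; ε-closure = {q1, q2, q5, q6, q7}.
Read '1': q1→{q1, q2}, q2→{q2, q3, q4}, q5→{q3, q4}, q6→∅, q7→{q4}; union {q1, q2, q3, q4}; ε-closure = {q1, q2, q3, q4, q6}.

{q1, q2, q3, q4, q6}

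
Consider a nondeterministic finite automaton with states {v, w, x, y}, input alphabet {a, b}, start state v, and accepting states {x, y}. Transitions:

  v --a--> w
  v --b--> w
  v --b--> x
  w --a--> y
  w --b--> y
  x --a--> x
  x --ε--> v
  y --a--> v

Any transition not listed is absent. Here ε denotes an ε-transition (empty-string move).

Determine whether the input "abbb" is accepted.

No

Start in {v}.
Read 'a': {v} → {w}.
Read 'b': {w} → {y}.
Read 'b': {y} → ∅.
The set is empty and remains empty for the remaining 1 symbol.
The final set ∅ contains no accepting state.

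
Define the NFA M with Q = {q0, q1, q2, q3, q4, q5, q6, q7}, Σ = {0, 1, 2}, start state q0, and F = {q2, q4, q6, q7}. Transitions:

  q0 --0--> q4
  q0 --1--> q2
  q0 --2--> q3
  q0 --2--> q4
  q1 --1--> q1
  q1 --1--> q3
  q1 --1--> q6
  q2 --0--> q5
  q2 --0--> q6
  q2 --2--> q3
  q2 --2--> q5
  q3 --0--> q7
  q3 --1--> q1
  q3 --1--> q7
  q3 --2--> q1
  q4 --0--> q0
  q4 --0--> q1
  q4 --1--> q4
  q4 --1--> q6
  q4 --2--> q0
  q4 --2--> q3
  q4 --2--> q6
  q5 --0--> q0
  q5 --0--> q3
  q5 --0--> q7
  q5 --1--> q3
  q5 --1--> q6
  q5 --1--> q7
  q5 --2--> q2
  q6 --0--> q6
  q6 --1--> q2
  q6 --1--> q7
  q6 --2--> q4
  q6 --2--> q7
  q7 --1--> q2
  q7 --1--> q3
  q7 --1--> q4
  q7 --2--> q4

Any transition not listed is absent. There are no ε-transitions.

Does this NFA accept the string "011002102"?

Start in {q0}.
Read '0': {q0} → {q4}.
Read '1': {q4} → {q4, q6}.
Read '1': {q4, q6} → {q2, q4, q6, q7}.
Read '0': {q2, q4, q6, q7} → {q0, q1, q5, q6}.
Read '0': {q0, q1, q5, q6} → {q0, q3, q4, q6, q7}.
Read '2': {q0, q3, q4, q6, q7} → {q0, q1, q3, q4, q6, q7}.
Read '1': {q0, q1, q3, q4, q6, q7} → {q1, q2, q3, q4, q6, q7}.
Read '0': {q1, q2, q3, q4, q6, q7} → {q0, q1, q5, q6, q7}.
Read '2': {q0, q1, q5, q6, q7} → {q2, q3, q4, q7}.
The final set {q2, q3, q4, q7} contains the accepting states q2, q4, q7.

Yes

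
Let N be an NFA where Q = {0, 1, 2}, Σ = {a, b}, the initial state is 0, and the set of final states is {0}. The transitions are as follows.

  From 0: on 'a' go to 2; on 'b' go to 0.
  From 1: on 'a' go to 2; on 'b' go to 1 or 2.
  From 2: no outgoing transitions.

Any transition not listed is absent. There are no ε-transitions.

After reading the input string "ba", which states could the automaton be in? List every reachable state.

{2}

Start in {0}.
Read 'b': 0→{0}; now {0}.
Read 'a': 0→{2}; now {2}.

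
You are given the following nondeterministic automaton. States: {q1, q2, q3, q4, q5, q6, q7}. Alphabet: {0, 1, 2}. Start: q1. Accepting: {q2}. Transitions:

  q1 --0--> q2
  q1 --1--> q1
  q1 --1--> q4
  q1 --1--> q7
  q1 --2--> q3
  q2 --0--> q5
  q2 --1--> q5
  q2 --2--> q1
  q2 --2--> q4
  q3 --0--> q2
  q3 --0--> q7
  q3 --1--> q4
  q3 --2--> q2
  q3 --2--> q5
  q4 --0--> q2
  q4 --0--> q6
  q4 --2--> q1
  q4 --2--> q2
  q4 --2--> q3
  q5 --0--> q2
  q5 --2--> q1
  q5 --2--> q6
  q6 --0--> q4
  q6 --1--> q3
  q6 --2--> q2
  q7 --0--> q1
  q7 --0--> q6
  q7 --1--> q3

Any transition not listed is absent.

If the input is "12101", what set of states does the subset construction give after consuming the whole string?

{q1, q3, q4, q5, q7}

Start in {q1}.
Read '1': {q1} → {q1, q4, q7}.
Read '2': {q1, q4, q7} → {q1, q2, q3}.
Read '1': {q1, q2, q3} → {q1, q4, q5, q7}.
Read '0': {q1, q4, q5, q7} → {q1, q2, q6}.
Read '1': {q1, q2, q6} → {q1, q3, q4, q5, q7}.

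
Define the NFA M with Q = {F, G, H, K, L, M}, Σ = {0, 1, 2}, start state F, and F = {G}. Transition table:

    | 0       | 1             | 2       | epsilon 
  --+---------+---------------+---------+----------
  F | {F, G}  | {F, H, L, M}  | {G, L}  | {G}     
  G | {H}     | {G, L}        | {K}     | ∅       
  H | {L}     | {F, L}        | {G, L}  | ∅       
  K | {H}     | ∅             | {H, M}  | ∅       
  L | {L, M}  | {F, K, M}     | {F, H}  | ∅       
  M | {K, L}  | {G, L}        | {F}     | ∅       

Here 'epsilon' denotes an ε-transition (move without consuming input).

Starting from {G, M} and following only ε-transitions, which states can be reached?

Begin with {G, M}.
No ε-moves leave this set, so the closure equals the set itself.

{G, M}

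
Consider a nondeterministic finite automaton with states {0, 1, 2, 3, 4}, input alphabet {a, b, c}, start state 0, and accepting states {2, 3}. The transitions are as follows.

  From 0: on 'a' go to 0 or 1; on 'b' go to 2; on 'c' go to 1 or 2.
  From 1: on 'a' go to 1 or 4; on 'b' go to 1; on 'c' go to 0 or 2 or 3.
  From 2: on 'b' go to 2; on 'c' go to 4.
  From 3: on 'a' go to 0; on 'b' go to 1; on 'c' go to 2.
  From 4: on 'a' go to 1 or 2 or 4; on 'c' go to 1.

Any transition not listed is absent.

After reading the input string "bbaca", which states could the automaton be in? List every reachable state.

Start in {0}.
Read 'b': {0} → {2}.
Read 'b': {2} → {2}.
Read 'a': {2} → ∅.
The set is empty and remains empty for the remaining 2 symbols.

∅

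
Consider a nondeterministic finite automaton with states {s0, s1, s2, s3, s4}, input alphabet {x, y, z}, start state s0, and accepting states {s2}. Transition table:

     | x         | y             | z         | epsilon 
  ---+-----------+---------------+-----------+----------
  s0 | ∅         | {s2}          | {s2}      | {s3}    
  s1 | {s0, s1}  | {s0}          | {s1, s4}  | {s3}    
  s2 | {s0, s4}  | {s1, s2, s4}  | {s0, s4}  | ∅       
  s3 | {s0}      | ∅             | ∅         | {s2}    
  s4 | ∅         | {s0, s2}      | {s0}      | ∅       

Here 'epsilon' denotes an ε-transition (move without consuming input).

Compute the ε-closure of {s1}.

{s1, s2, s3}

Begin with {s1}.
ε-move s1 → s3; add s3.
ε-move s3 → s2; add s2.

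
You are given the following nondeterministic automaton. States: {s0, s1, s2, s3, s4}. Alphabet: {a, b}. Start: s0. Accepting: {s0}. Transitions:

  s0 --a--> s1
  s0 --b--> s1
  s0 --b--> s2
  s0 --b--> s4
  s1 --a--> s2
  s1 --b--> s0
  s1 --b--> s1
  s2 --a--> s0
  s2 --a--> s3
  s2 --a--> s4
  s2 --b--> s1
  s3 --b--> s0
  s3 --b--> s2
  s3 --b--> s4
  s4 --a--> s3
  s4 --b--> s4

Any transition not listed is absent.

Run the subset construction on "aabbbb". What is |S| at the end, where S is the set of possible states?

4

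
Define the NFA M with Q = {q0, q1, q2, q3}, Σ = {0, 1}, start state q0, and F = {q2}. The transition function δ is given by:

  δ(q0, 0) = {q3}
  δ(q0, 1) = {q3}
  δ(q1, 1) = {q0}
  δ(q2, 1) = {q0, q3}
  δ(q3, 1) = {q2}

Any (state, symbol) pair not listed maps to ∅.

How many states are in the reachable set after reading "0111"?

Start in {q0}.
Read '0': q0→{q3}; now {q3}.
Read '1': q3→{q2}; now {q2}.
Read '1': q2→{q0, q3}; now {q0, q3}.
Read '1': q0→{q3}, q3→{q2}; now {q2, q3}.
That set has 2 states.

2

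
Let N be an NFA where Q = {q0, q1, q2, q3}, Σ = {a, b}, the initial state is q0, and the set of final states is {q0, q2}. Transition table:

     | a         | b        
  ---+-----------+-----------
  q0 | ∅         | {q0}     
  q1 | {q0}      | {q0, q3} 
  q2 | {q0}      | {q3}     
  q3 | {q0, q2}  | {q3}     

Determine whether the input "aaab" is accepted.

Start in {q0}.
Read 'a': q0→∅; now ∅.
The set is empty and remains empty for the remaining 3 symbols.
The final set ∅ contains no accepting state.

No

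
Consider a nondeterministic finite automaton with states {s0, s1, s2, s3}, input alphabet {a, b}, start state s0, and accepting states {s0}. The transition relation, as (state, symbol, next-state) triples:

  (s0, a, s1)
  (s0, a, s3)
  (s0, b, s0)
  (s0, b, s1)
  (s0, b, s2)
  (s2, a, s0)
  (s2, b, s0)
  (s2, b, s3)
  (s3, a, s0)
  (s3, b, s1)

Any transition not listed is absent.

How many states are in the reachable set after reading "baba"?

3

Start in {s0}.
Read 'b': s0→{s0, s1, s2}; now {s0, s1, s2}.
Read 'a': s0→{s1, s3}, s1→∅, s2→{s0}; now {s0, s1, s3}.
Read 'b': s0→{s0, s1, s2}, s1→∅, s3→{s1}; now {s0, s1, s2}.
Read 'a': s0→{s1, s3}, s1→∅, s2→{s0}; now {s0, s1, s3}.
That set has 3 states.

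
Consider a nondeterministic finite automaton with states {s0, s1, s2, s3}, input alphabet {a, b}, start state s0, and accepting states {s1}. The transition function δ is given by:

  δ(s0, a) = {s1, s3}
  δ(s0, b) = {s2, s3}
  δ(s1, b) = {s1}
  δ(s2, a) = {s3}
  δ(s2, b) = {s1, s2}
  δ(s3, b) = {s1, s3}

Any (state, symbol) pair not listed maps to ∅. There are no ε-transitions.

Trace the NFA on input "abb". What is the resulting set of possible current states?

{s1, s3}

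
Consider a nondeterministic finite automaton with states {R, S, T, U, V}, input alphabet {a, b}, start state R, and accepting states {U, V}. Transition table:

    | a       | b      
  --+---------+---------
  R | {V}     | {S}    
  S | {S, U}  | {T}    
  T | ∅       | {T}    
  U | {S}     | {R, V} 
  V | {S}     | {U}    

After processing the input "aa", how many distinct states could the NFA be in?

Start in {R}.
Read 'a': {R} → {V}.
Read 'a': {V} → {S}.
That set has 1 state.

1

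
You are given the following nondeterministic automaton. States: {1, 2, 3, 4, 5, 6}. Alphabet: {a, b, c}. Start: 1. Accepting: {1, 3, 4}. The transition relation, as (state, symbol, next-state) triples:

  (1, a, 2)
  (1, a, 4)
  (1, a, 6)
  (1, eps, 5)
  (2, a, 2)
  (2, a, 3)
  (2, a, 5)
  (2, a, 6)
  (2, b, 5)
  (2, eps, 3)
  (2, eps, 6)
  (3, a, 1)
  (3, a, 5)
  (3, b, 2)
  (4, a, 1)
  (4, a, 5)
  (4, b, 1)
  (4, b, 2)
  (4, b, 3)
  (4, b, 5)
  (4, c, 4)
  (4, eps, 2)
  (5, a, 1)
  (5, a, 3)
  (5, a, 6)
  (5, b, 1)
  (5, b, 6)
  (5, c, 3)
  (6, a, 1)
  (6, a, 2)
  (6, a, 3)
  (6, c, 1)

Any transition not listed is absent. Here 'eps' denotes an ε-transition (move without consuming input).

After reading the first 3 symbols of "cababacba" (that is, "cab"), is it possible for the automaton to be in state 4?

Start: ε-closure({1}) = {1, 5}.
Read 'c': {1, 5} → {3}.
Read 'a': {3} → {1, 5}.
Read 'b': {1, 5} → {1, 5, 6}.
State 4 is not in {1, 5, 6}.

No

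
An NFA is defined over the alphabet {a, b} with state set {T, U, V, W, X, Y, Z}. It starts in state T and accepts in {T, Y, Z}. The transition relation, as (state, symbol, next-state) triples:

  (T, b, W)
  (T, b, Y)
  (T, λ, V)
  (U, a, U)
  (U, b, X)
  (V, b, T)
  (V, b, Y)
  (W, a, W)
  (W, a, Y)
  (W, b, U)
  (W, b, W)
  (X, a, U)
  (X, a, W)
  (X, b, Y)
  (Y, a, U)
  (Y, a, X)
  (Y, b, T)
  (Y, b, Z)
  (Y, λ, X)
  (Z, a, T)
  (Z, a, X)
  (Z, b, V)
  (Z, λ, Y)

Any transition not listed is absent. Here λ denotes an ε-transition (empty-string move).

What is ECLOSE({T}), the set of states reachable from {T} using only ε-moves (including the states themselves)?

{T, V}

Begin with {T}.
ε-move T → V; add V.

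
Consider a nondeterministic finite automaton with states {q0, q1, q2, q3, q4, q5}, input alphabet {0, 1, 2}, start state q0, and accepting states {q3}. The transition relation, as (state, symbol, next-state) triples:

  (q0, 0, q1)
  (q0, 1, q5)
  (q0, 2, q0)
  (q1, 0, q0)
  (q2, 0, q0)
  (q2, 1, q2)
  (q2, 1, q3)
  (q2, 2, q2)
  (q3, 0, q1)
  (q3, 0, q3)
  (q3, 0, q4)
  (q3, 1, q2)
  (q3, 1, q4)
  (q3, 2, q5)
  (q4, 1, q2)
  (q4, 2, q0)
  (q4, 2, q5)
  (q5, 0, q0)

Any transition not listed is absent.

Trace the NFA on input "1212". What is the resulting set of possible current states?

Start in {q0}.
Read '1': q0→{q5}; now {q5}.
Read '2': q5→∅; now ∅.
The set is empty and remains empty for the remaining 2 symbols.

∅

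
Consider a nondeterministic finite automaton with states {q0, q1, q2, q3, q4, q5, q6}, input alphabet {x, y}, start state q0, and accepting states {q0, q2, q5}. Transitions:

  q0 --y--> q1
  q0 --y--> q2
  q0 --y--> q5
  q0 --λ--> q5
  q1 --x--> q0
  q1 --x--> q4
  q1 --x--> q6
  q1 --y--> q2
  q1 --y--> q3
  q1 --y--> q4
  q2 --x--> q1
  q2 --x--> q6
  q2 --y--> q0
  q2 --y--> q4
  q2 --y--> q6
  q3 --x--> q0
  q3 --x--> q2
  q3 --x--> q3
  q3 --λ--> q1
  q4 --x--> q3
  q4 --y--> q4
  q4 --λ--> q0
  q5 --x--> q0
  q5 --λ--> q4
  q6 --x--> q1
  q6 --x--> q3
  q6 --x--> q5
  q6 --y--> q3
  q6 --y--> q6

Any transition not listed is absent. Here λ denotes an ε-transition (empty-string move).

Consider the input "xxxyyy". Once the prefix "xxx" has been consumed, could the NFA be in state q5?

Yes

Start: ε-closure({q0}) = {q0, q4, q5}.
Read 'x': {q0, q4, q5} → {q0, q1, q3, q4, q5}.
Read 'x': {q0, q1, q3, q4, q5} → {q0, q1, q2, q3, q4, q5, q6}.
Read 'x': {q0, q1, q2, q3, q4, q5, q6} → {q0, q1, q2, q3, q4, q5, q6}.
State q5 is in {q0, q1, q2, q3, q4, q5, q6}.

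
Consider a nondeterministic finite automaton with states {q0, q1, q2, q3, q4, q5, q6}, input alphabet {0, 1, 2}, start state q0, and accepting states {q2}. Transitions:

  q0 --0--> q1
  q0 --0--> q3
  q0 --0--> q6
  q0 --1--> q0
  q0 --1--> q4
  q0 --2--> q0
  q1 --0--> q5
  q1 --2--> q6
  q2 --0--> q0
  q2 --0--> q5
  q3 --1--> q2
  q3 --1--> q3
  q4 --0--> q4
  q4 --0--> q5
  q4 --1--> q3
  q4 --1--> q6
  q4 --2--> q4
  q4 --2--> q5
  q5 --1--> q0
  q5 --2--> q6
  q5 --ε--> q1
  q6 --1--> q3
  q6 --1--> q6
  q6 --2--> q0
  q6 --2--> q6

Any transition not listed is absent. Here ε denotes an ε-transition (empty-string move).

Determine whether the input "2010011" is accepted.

Start in {q0}.
Read '2': q0→{q0}; now {q0}.
Read '0': q0→{q1, q3, q6}; now {q1, q3, q6}.
Read '1': q1→∅, q3→{q2, q3}, q6→{q3, q6}; now {q2, q3, q6}.
Read '0': q2→{q0, q5}, q3→∅, q6→∅; union {q0, q5}; ε-closure = {q0, q1, q5}.
Read '0': q0→{q1, q3, q6}, q1→{q5}, q5→∅; now {q1, q3, q5, q6}.
Read '1': q1→∅, q3→{q2, q3}, q5→{q0}, q6→{q3, q6}; now {q0, q2, q3, q6}.
Read '1': q0→{q0, q4}, q2→∅, q3→{q2, q3}, q6→{q3, q6}; now {q0, q2, q3, q4, q6}.
The final set {q0, q2, q3, q4, q6} contains the accepting state q2.

Yes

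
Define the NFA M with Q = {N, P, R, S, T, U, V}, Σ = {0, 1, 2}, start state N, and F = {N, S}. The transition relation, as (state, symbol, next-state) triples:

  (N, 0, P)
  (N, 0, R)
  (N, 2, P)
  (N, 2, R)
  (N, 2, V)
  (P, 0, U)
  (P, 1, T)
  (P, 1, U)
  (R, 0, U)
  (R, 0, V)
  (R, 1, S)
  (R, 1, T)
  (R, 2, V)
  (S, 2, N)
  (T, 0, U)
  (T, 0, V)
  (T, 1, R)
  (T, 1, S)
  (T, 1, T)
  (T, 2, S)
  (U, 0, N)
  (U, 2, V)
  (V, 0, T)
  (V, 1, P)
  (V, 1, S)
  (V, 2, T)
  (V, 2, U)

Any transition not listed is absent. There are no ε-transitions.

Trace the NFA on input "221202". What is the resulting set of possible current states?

Start in {N}.
Read '2': N→{P, R, V}; now {P, R, V}.
Read '2': P→∅, R→{V}, V→{T, U}; now {T, U, V}.
Read '1': T→{R, S, T}, U→∅, V→{P, S}; now {P, R, S, T}.
Read '2': P→∅, R→{V}, S→{N}, T→{S}; now {N, S, V}.
Read '0': N→{P, R}, S→∅, V→{T}; now {P, R, T}.
Read '2': P→∅, R→{V}, T→{S}; now {S, V}.

{S, V}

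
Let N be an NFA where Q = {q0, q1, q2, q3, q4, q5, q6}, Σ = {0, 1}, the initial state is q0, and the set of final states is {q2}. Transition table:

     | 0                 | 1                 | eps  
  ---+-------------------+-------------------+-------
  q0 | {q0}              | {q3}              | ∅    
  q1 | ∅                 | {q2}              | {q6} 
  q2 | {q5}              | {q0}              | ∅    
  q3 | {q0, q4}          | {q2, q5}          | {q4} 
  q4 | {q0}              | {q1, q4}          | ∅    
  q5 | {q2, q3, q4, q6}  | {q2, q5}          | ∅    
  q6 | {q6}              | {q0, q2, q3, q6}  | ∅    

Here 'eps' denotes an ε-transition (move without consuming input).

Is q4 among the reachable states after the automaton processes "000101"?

Start in {q0}.
Read '0': {q0} → {q0}.
Read '0': {q0} → {q0}.
Read '0': {q0} → {q0}.
Read '1': {q0} → {q3, q4}.
Read '0': {q3, q4} → {q0, q4}.
Read '1': {q0, q4} → {q1, q3, q4, q6}.
State q4 is in {q1, q3, q4, q6}.

Yes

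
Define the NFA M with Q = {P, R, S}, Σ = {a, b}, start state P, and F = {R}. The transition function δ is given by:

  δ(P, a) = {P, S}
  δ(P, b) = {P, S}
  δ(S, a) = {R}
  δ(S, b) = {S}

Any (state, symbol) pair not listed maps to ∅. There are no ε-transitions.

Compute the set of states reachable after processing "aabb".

{P, S}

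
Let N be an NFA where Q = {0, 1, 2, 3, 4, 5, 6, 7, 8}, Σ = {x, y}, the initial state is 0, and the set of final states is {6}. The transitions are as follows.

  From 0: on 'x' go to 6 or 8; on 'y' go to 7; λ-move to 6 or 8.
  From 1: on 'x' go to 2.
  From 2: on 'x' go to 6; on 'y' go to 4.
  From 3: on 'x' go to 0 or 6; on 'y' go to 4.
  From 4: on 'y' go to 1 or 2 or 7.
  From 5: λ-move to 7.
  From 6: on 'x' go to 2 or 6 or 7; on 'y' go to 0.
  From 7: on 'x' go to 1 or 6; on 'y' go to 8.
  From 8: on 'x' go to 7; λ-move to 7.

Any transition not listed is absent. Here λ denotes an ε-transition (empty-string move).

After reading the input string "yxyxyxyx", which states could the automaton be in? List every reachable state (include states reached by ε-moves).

Start: ε-closure({0}) = {0, 6, 7, 8}.
Read 'y': 0→{7}, 6→{0}, 7→{8}, 8→∅; union {0, 7, 8}; ε-closure = {0, 6, 7, 8}.
Read 'x': 0→{6, 8}, 6→{2, 6, 7}, 7→{1, 6}, 8→{7}; now {1, 2, 6, 7, 8}.
Read 'y': 1→∅, 2→{4}, 6→{0}, 7→{8}, 8→∅; union {0, 4, 8}; ε-closure = {0, 4, 6, 7, 8}.
Read 'x': 0→{6, 8}, 4→∅, 6→{2, 6, 7}, 7→{1, 6}, 8→{7}; now {1, 2, 6, 7, 8}.
Read 'y': 1→∅, 2→{4}, 6→{0}, 7→{8}, 8→∅; union {0, 4, 8}; ε-closure = {0, 4, 6, 7, 8}.
Read 'x': 0→{6, 8}, 4→∅, 6→{2, 6, 7}, 7→{1, 6}, 8→{7}; now {1, 2, 6, 7, 8}.
Read 'y': 1→∅, 2→{4}, 6→{0}, 7→{8}, 8→∅; union {0, 4, 8}; ε-closure = {0, 4, 6, 7, 8}.
Read 'x': 0→{6, 8}, 4→∅, 6→{2, 6, 7}, 7→{1, 6}, 8→{7}; now {1, 2, 6, 7, 8}.

{1, 2, 6, 7, 8}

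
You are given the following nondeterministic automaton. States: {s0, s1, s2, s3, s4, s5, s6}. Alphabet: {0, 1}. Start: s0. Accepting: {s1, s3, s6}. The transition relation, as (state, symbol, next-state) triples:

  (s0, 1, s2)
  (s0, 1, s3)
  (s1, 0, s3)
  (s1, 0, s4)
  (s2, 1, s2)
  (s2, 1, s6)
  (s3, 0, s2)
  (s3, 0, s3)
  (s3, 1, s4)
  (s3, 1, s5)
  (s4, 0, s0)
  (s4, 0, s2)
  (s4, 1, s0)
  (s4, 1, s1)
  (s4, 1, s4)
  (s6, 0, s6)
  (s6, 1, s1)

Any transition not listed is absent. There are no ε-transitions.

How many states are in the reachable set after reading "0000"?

0

Start in {s0}.
Read '0': s0→∅; now ∅.
The set is empty and remains empty for the remaining 3 symbols.
That set has 0 states.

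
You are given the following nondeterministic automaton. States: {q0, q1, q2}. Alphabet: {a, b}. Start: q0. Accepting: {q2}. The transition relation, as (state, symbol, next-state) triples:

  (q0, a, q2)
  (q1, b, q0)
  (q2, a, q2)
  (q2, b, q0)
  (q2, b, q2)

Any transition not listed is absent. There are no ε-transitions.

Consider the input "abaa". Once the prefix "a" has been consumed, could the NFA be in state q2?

Start in {q0}.
Read 'a': {q0} → {q2}.
State q2 is in {q2}.

Yes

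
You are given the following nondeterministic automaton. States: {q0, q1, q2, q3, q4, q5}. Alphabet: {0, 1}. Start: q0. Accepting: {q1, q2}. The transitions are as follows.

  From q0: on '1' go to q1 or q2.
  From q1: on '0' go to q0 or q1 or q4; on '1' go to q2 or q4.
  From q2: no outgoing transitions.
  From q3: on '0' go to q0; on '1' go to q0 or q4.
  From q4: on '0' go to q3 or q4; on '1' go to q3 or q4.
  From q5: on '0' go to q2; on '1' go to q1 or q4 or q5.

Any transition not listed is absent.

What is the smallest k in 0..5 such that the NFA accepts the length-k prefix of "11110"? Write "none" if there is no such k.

Start in {q0}.
Read '1': q0→{q1, q2}; now {q1, q2}.
None of the earlier sets intersect F, but {q1, q2} does.

1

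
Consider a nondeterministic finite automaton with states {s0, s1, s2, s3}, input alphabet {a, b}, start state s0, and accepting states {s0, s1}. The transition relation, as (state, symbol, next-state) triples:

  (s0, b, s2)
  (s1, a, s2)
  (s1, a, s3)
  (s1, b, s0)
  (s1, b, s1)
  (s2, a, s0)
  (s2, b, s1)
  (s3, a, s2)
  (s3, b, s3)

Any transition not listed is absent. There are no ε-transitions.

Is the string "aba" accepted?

No

Start in {s0}.
Read 'a': {s0} → ∅.
The set is empty and remains empty for the remaining 2 symbols.
The final set ∅ contains no accepting state.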